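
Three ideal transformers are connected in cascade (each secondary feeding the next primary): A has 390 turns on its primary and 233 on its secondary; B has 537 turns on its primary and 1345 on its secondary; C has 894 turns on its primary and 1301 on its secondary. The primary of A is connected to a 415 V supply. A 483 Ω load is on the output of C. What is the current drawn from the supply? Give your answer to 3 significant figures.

I_supply ≈ 4.07 A

After A: V = 415.00 × 233/390 = 247.94 V.
After B: V = 247.94 × 1345/537 = 620.99 V.
After C: V = 620.99 × 1301/894 = 903.71 V.
I_load = 903.71/483 = 1.8710 A, so P_out = 903.71 × 1.8710 = 1690.9 W.
All ideal ⇒ P_in = P_out, so I_supply = 1690.9/415 = 4.07 A.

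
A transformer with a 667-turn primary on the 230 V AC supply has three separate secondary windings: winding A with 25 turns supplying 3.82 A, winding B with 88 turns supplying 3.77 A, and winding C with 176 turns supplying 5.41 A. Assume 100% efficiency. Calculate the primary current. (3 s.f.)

I_p ≈ 2.07 A

V_A = 230 × 25/667 = 8.6207 V; V_B = 230 × 88/667 = 30.345 V; V_C = 230 × 176/667 = 60.690 V.
P_out = V_A I_A + V_B I_B + V_C I_C = 8.6207×3.82 + 30.345×3.77 + 60.690×5.41 = 32.931 + 114.40 + 328.33 = 475.66 W.
Ideal ⇒ P_in = P_out, so I_p = P_out/V_p = 475.66/230 = 2.07 A.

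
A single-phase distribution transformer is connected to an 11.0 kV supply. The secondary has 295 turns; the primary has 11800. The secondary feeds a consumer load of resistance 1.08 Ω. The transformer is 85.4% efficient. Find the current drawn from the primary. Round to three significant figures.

V_s = 11000 × 295/11800 = 275.00 V.
I_s = V_s/R = 275.00/1.08 = 254.63 A.
P_out = V_s I_s = 275.00 × 254.63 = 70023 W.
P_in = P_out/η = 70023/0.854 = 81994 W.
I_p = P_in/V_p = 81994/11000 = 7.45 A.

I_p ≈ 7.45 A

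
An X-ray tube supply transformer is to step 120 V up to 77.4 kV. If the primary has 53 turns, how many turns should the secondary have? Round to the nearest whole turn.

N_s/N_p = V_s/V_p, so N_s = 53 × 77400/120 = 34185.0 ≈ 34185 turns.

N_s = 34185 turns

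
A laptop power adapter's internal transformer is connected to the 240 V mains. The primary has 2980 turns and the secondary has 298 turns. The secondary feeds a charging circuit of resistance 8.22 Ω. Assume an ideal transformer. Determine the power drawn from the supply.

P ≈ 70.1 W

V_s = V_p × N_s/N_p = 240 × 298/2980 = 24.000 V.
I_s = V_s/R = 24.000/8.22 = 2.9197 A.
I_p = I_s × N_s/N_p = 2.9197 × 298/2980 = 0.29197 A.
P = V_p I_p = 240 × 0.29197 = 70.1 W.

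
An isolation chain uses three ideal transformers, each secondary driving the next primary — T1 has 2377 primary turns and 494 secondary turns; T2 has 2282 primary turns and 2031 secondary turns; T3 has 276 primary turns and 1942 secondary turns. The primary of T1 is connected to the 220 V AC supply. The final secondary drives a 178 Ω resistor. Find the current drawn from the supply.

Secondary of T1: V = 220.00 × 494/2377 = 45.721 V.
Secondary of T2: V = 45.721 × 2031/2282 = 40.693 V.
Secondary of T3: V = 40.693 × 1942/276 = 286.32 V.
I_load = 286.32/178 = 1.6086 A, so P_out = 286.32 × 1.6086 = 460.56 W.
All ideal ⇒ P_in = P_out, so I_supply = 460.56/220 = 2.09 A.

I_supply ≈ 2.09 A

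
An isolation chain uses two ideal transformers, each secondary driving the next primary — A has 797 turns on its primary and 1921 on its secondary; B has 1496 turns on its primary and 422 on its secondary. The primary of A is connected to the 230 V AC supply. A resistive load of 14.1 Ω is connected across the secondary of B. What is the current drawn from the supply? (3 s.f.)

I_supply ≈ 7.54 A

Secondary of A: V = 230.00 × 1921/797 = 554.37 V.
Secondary of B: V = 554.37 × 422/1496 = 156.38 V.
I_load = 156.38/14.1 = 11.091 A, so P_out = 156.38 × 11.091 = 1734.3 W.
All ideal ⇒ P_in = P_out, so I_supply = 1734.3/230 = 7.54 A.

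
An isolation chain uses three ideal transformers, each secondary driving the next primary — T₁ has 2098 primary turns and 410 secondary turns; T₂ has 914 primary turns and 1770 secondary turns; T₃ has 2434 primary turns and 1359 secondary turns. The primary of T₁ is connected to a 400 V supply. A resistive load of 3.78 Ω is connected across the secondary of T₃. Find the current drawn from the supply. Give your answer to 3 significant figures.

I_supply ≈ 4.72 A

After T₁: V = 400.00 × 410/2098 = 78.170 V.
After T₂: V = 78.170 × 1770/914 = 151.38 V.
After T₃: V = 151.38 × 1359/2434 = 84.521 V.
I_load = 84.521/3.78 = 22.360 A, so P_out = 84.521 × 22.360 = 1889.9 W.
All ideal ⇒ P_in = P_out, so I_supply = 1889.9/400 = 4.72 A.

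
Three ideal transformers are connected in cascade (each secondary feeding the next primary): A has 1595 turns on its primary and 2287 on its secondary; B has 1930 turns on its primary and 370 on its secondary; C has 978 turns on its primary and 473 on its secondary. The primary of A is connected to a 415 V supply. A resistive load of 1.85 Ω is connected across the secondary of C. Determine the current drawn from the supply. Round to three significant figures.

I_supply ≈ 3.96 A

After A: V = 415.00 × 2287/1595 = 595.05 V.
After B: V = 595.05 × 370/1930 = 114.08 V.
After C: V = 114.08 × 473/978 = 55.172 V.
I_load = 55.172/1.85 = 29.823 A, so P_out = 55.172 × 29.823 = 1645.4 W.
All ideal ⇒ P_in = P_out, so I_supply = 1645.4/415 = 3.96 A.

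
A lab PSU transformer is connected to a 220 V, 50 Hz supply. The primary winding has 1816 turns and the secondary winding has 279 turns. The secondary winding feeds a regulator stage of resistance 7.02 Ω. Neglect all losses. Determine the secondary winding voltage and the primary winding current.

V_s ≈ 33.8 V, I_p ≈ 0.740 A

V_s = V_p × N_s/N_p = 220 × 279/1816 = 33.800 V.
I_s = V_s/R = 33.800/7.02 = 4.8148 A.
I_p = I_s × N_s/N_p = 4.8148 × 279/1816 = 0.740 A.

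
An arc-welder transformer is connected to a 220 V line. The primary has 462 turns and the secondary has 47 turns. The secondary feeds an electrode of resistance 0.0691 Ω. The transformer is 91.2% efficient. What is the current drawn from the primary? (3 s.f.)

V_s = 220 × 47/462 = 22.381 V.
I_s = V_s/R = 22.381/0.0691 = 323.89 A.
P_out = V_s I_s = 22.381 × 323.89 = 7249.0 W.
P_in = P_out/η = 7249.0/0.912 = 7948.5 W.
I_p = P_in/V_p = 7948.5/220 = 36.1 A.

I_p ≈ 36.1 A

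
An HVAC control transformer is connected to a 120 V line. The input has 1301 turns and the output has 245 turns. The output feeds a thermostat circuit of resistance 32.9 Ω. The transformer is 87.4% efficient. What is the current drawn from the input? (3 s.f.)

I_in ≈ 0.148 A

V_out = 120 × 245/1301 = 22.598 V.
I_out = V_out/R = 22.598/32.9 = 0.68687 A.
P_out = V_out I_out = 22.598 × 0.68687 = 15.522 W.
P_in = P_out/η = 15.522/0.874 = 17.760 W.
I_in = P_in/V_in = 17.760/120 = 0.148 A.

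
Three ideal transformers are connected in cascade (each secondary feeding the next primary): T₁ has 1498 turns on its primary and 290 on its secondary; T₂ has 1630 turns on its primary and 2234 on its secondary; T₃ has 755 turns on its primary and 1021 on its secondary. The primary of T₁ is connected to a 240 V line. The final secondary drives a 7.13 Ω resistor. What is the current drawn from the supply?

Secondary of T₁: V = 240.00 × 290/1498 = 46.462 V.
Secondary of T₂: V = 46.462 × 2234/1630 = 63.679 V.
Secondary of T₃: V = 63.679 × 1021/755 = 86.114 V.
I_load = 86.114/7.13 = 12.078 A, so P_out = 86.114 × 12.078 = 1040.0 W.
All ideal ⇒ P_in = P_out, so I_supply = 1040.0/240 = 4.33 A.

I_supply ≈ 4.33 A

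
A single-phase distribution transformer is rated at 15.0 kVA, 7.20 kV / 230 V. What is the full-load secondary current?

I_s ≈ 65.2 A

I_s = S/V_s = 15000/230 = 65.2 A.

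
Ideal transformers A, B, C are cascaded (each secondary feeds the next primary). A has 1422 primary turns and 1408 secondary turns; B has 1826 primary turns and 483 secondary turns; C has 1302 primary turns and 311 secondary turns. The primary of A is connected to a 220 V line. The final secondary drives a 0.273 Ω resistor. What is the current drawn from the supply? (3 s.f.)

After A: V = 220.00 × 1408/1422 = 217.83 V.
After B: V = 217.83 × 483/1826 = 57.620 V.
After C: V = 57.620 × 311/1302 = 13.763 V.
I_load = 13.763/0.273 = 50.415 A, so P_out = 13.763 × 50.415 = 693.87 W.
All ideal ⇒ P_in = P_out, so I_supply = 693.87/220 = 3.15 A.

I_supply ≈ 3.15 A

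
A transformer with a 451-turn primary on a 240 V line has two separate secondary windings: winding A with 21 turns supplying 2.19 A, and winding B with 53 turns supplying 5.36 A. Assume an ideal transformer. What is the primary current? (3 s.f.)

I_p ≈ 0.732 A

V_A = 240 × 21/451 = 11.175 V; V_B = 240 × 53/451 = 28.204 V.
P_out = V_A I_A + V_B I_B = 11.175×2.19 + 28.204×5.36 = 24.474 + 151.17 = 175.65 W.
Ideal ⇒ P_in = P_out, so I_p = P_out/V_p = 175.65/240 = 0.732 A.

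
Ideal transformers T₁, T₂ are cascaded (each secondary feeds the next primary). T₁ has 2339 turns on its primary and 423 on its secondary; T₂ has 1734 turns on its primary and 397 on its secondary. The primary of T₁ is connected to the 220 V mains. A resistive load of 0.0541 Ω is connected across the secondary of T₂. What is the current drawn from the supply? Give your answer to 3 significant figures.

Secondary of T₁: V = 220.00 × 423/2339 = 39.786 V.
Secondary of T₂: V = 39.786 × 397/1734 = 9.1091 V.
I_load = 9.1091/0.0541 = 168.37 A, so P_out = 9.1091 × 168.37 = 1533.7 W.
All ideal ⇒ P_in = P_out, so I_supply = 1533.7/220 = 6.97 A.

I_supply ≈ 6.97 A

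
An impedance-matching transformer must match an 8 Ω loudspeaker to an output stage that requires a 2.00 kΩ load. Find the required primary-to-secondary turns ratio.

N_p/N_s ≈ 15.8

Z_p/Z_s = (N_p/N_s)², so N_p/N_s = √(2000/8) = √250 = 15.8.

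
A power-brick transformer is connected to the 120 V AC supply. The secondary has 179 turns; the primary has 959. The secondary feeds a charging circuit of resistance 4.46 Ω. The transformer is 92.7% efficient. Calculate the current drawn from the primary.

I_p ≈ 1.01 A

V_s = 120 × 179/959 = 22.398 V.
I_s = V_s/R = 22.398/4.46 = 5.0220 A.
P_out = V_s I_s = 22.398 × 5.0220 = 112.49 W.
P_in = P_out/η = 112.49/0.927 = 121.34 W.
I_p = P_in/V_p = 121.34/120 = 1.01 A.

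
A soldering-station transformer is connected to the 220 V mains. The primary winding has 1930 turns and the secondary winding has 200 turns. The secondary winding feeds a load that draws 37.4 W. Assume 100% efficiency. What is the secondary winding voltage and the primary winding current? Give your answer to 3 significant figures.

V_s = V_p × N_s/N_p = 220 × 200/1930 = 22.798 V.
I_s = P/V_s = 37.4/22.798 = 1.6405 A.
I_p = I_s × N_s/N_p = 1.6405 × 200/1930 = 0.170 A.

V_s ≈ 22.8 V, I_p ≈ 0.170 A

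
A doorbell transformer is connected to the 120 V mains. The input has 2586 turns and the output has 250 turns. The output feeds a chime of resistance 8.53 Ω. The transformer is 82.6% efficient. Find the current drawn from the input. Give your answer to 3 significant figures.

V_out = 120 × 250/2586 = 11.601 V.
I_out = V_out/R = 11.601/8.53 = 1.3600 A.
P_out = V_out I_out = 11.601 × 1.3600 = 15.777 W.
P_in = P_out/η = 15.777/0.826 = 19.101 W.
I_in = P_in/V_in = 19.101/120 = 0.159 A.

I_in ≈ 0.159 A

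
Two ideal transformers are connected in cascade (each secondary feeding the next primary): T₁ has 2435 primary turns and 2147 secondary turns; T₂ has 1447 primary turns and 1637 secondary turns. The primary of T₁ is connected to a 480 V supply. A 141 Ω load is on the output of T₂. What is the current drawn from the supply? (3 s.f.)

Secondary of T₁: V = 480.00 × 2147/2435 = 423.23 V.
Secondary of T₂: V = 423.23 × 1637/1447 = 478.80 V.
I_load = 478.80/141 = 3.3957 A, so P_out = 478.80 × 3.3957 = 1625.9 W.
All ideal ⇒ P_in = P_out, so I_supply = 1625.9/480 = 3.39 A.

I_supply ≈ 3.39 A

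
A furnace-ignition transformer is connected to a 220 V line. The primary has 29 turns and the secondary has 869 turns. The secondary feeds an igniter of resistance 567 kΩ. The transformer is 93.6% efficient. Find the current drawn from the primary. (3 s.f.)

I_p ≈ 0.372 A

V_s = 220 × 869/29 = 6592.4 V.
I_s = V_s/R = 6592.4/567000 = 0.011627 A.
P_out = V_s I_s = 6592.4 × 0.011627 = 76.649 W.
P_in = P_out/η = 76.649/0.936 = 81.890 W.
I_p = P_in/V_p = 81.890/220 = 0.372 A.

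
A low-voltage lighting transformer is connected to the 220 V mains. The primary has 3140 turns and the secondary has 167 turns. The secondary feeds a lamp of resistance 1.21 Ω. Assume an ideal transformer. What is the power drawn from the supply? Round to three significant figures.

V_s = V_p × N_s/N_p = 220 × 167/3140 = 11.701 V.
I_s = V_s/R = 11.701/1.21 = 9.6699 A.
I_p = I_s × N_s/N_p = 9.6699 × 167/3140 = 0.51429 A.
P = V_p I_p = 220 × 0.51429 = 113 W.

P ≈ 113 W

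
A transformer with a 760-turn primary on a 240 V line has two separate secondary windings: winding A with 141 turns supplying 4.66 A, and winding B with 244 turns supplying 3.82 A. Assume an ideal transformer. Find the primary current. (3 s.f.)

I_p ≈ 2.09 A

V_A = 240 × 141/760 = 44.526 V; V_B = 240 × 244/760 = 77.053 V.
P_out = V_A I_A + V_B I_B = 44.526×4.66 + 77.053×3.82 = 207.49 + 294.34 = 501.83 W.
Ideal ⇒ P_in = P_out, so I_p = P_out/V_p = 501.83/240 = 2.09 A.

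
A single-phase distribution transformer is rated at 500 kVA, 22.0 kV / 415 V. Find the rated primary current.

I_p ≈ 22.7 A

I_p = S/V_p = 500000/22000 = 22.7 A.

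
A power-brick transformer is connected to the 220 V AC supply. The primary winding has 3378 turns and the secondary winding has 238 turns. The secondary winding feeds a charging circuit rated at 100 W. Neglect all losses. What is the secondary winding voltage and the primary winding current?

V_s = V_p × N_s/N_p = 220 × 238/3378 = 15.500 V.
I_s = P/V_s = 100/15.500 = 6.4515 A.
I_p = I_s × N_s/N_p = 6.4515 × 238/3378 = 0.455 A.

V_s ≈ 15.5 V, I_p ≈ 0.455 A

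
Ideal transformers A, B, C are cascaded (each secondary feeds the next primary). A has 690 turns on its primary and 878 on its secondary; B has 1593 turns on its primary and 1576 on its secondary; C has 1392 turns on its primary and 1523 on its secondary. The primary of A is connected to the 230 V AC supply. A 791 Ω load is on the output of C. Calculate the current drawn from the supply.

Secondary of A: V = 230.00 × 878/690 = 292.67 V.
Secondary of B: V = 292.67 × 1576/1593 = 289.54 V.
Secondary of C: V = 289.54 × 1523/1392 = 316.79 V.
I_load = 316.79/791 = 0.40050 A, so P_out = 316.79 × 0.40050 = 126.87 W.
All ideal ⇒ P_in = P_out, so I_supply = 126.87/230 = 0.552 A.

I_supply ≈ 0.552 A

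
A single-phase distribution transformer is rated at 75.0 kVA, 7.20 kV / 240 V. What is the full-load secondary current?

I_s ≈ 312 A

I_s = S/V_s = 75000/240 = 312 A.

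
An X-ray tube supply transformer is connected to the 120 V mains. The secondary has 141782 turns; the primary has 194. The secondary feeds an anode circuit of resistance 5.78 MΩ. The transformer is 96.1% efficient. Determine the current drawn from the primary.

I_p ≈ 11.5 A

V_s = 120 × 141782/194 = 87700 V.
I_s = V_s/R = 87700/(5.78×10^6) = 0.015173 A.
P_out = V_s I_s = 87700 × 0.015173 = 1330.7 W.
P_in = P_out/η = 1330.7/0.961 = 1384.7 W.
I_p = P_in/V_p = 1384.7/120 = 11.5 A.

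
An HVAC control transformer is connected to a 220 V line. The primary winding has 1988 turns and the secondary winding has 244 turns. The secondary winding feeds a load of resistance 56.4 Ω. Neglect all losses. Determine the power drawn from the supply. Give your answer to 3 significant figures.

V_s = V_p × N_s/N_p = 220 × 244/1988 = 27.002 V.
I_s = V_s/R = 27.002/56.4 = 0.47876 A.
I_p = I_s × N_s/N_p = 0.47876 × 244/1988 = 0.058761 A.
P = V_p I_p = 220 × 0.058761 = 12.9 W.

P ≈ 12.9 W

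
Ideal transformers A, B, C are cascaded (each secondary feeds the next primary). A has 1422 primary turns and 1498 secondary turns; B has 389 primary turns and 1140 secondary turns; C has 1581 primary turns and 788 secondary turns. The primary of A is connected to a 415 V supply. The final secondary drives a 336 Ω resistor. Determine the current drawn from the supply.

Secondary of A: V = 415.00 × 1498/1422 = 437.18 V.
Secondary of B: V = 437.18 × 1140/389 = 1281.2 V.
Secondary of C: V = 1281.2 × 788/1581 = 638.57 V.
I_load = 638.57/336 = 1.9005 A, so P_out = 638.57 × 1.9005 = 1213.6 W.
All ideal ⇒ P_in = P_out, so I_supply = 1213.6/415 = 2.92 A.

I_supply ≈ 2.92 A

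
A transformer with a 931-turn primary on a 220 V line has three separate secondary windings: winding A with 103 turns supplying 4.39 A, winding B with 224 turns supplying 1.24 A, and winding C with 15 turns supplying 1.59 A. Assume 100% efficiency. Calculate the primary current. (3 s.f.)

I_p ≈ 0.810 A

V_A = 220 × 103/931 = 24.339 V; V_B = 220 × 224/931 = 52.932 V; V_C = 220 × 15/931 = 3.5446 V.
P_out = V_A I_A + V_B I_B + V_C I_C = 24.339×4.39 + 52.932×1.24 + 3.5446×1.59 = 106.85 + 65.636 + 5.6359 = 178.12 W.
Ideal ⇒ P_in = P_out, so I_p = P_out/V_p = 178.12/220 = 0.810 A.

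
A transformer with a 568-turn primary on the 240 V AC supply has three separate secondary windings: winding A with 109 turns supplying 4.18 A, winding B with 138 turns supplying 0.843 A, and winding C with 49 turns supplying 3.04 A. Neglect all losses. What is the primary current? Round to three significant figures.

V_A = 240 × 109/568 = 46.056 V; V_B = 240 × 138/568 = 58.310 V; V_C = 240 × 49/568 = 20.704 V.
P_out = V_A I_A + V_B I_B + V_C I_C = 46.056×4.18 + 58.310×0.843 + 20.704×3.04 = 192.52 + 49.155 + 62.941 = 304.61 W.
Ideal ⇒ P_in = P_out, so I_p = P_out/V_p = 304.61/240 = 1.27 A.

I_p ≈ 1.27 A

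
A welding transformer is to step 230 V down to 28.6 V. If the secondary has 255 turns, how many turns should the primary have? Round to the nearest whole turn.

N_p/N_s = V_p/V_s, so N_p = 255 × 230/28.6 = 2050.7 ≈ 2051 turns.

N_p = 2051 turns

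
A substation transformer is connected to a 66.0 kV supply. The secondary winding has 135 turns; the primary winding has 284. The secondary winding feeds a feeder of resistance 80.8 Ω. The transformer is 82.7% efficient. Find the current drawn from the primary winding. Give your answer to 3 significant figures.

I_p ≈ 223 A

V_s = 66000 × 135/284 = 31373 V.
I_s = V_s/R = 31373/80.8 = 388.28 A.
P_out = V_s I_s = 31373 × 388.28 = 1.2182×10^7 W.
P_in = P_out/η = 1.2182×10^7/0.827 = 1.4730×10^7 W.
I_p = P_in/V_p = 1.4730×10^7/66000 = 223 A.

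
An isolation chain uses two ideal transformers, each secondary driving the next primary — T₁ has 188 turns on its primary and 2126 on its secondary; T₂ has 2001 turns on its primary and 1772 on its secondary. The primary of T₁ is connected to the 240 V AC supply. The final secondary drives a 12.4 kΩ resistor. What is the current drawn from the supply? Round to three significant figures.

Secondary of T₁: V = 240.00 × 2126/188 = 2714.0 V.
Secondary of T₂: V = 2714.0 × 1772/2001 = 2403.4 V.
I_load = 2403.4/12400 = 0.19383 A, so P_out = 2403.4 × 0.19383 = 465.85 W.
All ideal ⇒ P_in = P_out, so I_supply = 465.85/240 = 1.94 A.

I_supply ≈ 1.94 A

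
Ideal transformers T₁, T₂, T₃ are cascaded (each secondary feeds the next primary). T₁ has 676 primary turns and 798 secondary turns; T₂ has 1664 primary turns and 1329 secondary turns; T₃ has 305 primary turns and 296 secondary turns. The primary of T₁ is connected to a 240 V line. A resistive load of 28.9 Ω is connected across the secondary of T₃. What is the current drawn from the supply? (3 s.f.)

Secondary of T₁: V = 240.00 × 798/676 = 283.31 V.
Secondary of T₂: V = 283.31 × 1329/1664 = 226.28 V.
Secondary of T₃: V = 226.28 × 296/305 = 219.60 V.
I_load = 219.60/28.9 = 7.5986 A, so P_out = 219.60 × 7.5986 = 1668.6 W.
All ideal ⇒ P_in = P_out, so I_supply = 1668.6/240 = 6.95 A.

I_supply ≈ 6.95 A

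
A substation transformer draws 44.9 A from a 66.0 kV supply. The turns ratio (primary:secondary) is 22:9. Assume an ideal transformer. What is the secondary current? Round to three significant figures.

I_s ≈ 110 A

I_s/I_p = N_p/N_s, so I_s = 44.9 × 22/9 = 110 A.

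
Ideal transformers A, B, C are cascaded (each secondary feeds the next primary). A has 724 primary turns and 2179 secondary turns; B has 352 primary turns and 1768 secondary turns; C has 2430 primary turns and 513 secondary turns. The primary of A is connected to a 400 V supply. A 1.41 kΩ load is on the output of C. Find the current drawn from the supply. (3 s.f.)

Secondary of A: V = 400.00 × 2179/724 = 1203.9 V.
Secondary of B: V = 1203.9 × 1768/352 = 6046.7 V.
Secondary of C: V = 6046.7 × 513/2430 = 1276.5 V.
I_load = 1276.5/1410 = 0.90534 A, so P_out = 1276.5 × 0.90534 = 1155.7 W.
All ideal ⇒ P_in = P_out, so I_supply = 1155.7/400 = 2.89 A.

I_supply ≈ 2.89 A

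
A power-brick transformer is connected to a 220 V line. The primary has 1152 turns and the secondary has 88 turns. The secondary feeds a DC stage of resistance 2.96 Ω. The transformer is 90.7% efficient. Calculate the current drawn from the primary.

I_p ≈ 0.478 A

V_s = 220 × 88/1152 = 16.806 V.
I_s = V_s/R = 16.806/2.96 = 5.6776 A.
P_out = V_s I_s = 16.806 × 5.6776 = 95.414 W.
P_in = P_out/η = 95.414/0.907 = 105.20 W.
I_p = P_in/V_p = 105.20/220 = 0.478 A.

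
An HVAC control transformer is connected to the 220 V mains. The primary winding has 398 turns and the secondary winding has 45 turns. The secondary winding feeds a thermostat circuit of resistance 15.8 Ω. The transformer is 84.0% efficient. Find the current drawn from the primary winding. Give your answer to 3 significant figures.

I_p ≈ 0.212 A

V_s = 220 × 45/398 = 24.874 V.
I_s = V_s/R = 24.874/15.8 = 1.5743 A.
P_out = V_s I_s = 24.874 × 1.5743 = 39.160 W.
P_in = P_out/η = 39.160/0.840 = 46.620 W.
I_p = P_in/V_p = 46.620/220 = 0.212 A.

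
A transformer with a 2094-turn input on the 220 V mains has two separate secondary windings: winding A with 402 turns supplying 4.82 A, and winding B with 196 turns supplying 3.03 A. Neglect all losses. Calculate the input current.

I_in ≈ 1.21 A

V_A = 220 × 402/2094 = 42.235 V; V_B = 220 × 196/2094 = 20.592 V.
P_out = V_A I_A + V_B I_B = 42.235×4.82 + 20.592×3.03 = 203.57 + 62.394 = 265.97 W.
Ideal ⇒ P_in = P_out, so I_in = P_out/V_in = 265.97/220 = 1.21 A.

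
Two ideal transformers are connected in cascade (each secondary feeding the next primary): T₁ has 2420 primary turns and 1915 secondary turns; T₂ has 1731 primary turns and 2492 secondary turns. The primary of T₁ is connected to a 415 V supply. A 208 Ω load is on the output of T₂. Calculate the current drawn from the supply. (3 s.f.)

After T₁: V = 415.00 × 1915/2420 = 328.40 V.
After T₂: V = 328.40 × 2492/1731 = 472.77 V.
I_load = 472.77/208 = 2.2729 A, so P_out = 472.77 × 2.2729 = 1074.6 W.
All ideal ⇒ P_in = P_out, so I_supply = 1074.6/415 = 2.59 A.

I_supply ≈ 2.59 A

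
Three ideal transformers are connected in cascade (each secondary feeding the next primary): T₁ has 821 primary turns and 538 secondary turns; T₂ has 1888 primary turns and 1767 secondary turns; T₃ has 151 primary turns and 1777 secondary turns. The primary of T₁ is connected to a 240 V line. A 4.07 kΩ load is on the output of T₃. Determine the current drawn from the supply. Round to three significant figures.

I_supply ≈ 3.07 A

Secondary of T₁: V = 240.00 × 538/821 = 157.27 V.
Secondary of T₂: V = 157.27 × 1767/1888 = 147.19 V.
Secondary of T₃: V = 147.19 × 1777/151 = 1732.2 V.
I_load = 1732.2/4070 = 0.42560 A, so P_out = 1732.2 × 0.42560 = 737.22 W.
All ideal ⇒ P_in = P_out, so I_supply = 737.22/240 = 3.07 A.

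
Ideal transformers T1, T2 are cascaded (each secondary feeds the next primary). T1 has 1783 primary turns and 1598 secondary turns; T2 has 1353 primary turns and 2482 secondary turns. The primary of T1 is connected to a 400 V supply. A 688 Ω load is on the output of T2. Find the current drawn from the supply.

After T1: V = 400.00 × 1598/1783 = 358.50 V.
After T2: V = 358.50 × 2482/1353 = 657.64 V.
I_load = 657.64/688 = 0.95587 A, so P_out = 657.64 × 0.95587 = 628.62 W.
All ideal ⇒ P_in = P_out, so I_supply = 628.62/400 = 1.57 A.

I_supply ≈ 1.57 A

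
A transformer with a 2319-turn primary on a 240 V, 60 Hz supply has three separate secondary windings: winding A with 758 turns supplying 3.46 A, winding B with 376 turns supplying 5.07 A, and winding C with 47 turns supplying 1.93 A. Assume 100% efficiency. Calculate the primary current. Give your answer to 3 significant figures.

V_A = 240 × 758/2319 = 78.448 V; V_B = 240 × 376/2319 = 38.913 V; V_C = 240 × 47/2319 = 4.8642 V.
P_out = V_A I_A + V_B I_B + V_C I_C = 78.448×3.46 + 38.913×5.07 + 4.8642×1.93 = 271.43 + 197.29 + 9.3878 = 478.11 W.
Ideal ⇒ P_in = P_out, so I_p = P_out/V_p = 478.11/240 = 1.99 A.

I_p ≈ 1.99 A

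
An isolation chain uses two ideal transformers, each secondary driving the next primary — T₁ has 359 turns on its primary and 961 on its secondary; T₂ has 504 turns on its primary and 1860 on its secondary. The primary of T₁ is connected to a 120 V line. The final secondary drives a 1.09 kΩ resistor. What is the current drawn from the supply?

I_supply ≈ 10.7 A

Secondary of T₁: V = 120.00 × 961/359 = 321.23 V.
Secondary of T₂: V = 321.23 × 1860/504 = 1185.5 V.
I_load = 1185.5/1090 = 1.0876 A, so P_out = 1185.5 × 1.0876 = 1289.3 W.
All ideal ⇒ P_in = P_out, so I_supply = 1289.3/120 = 10.7 A.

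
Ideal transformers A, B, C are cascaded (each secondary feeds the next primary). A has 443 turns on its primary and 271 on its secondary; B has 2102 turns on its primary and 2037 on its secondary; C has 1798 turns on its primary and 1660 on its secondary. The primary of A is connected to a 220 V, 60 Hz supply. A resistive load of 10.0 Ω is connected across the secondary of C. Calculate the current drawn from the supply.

After A: V = 220.00 × 271/443 = 134.58 V.
After B: V = 134.58 × 2037/2102 = 130.42 V.
After C: V = 130.42 × 1660/1798 = 120.41 V.
I_load = 120.41/10.0 = 12.041 A, so P_out = 120.41 × 12.041 = 1449.9 W.
All ideal ⇒ P_in = P_out, so I_supply = 1449.9/220 = 6.59 A.

I_supply ≈ 6.59 A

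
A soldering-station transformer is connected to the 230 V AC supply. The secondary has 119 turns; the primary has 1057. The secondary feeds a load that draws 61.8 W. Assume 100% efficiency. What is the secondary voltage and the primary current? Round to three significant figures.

V_s ≈ 25.9 V, I_p ≈ 0.269 A

V_s = V_p × N_s/N_p = 230 × 119/1057 = 25.894 V.
I_s = P/V_s = 61.8/25.894 = 2.3866 A.
I_p = I_s × N_s/N_p = 2.3866 × 119/1057 = 0.269 A.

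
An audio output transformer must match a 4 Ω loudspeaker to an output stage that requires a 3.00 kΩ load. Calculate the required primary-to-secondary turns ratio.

Z_p/Z_s = (N_p/N_s)², so N_p/N_s = √(3000/4) = √750 = 27.4.

N_p/N_s ≈ 27.4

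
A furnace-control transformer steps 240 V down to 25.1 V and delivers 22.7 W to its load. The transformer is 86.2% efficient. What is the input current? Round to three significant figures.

I_in ≈ 0.110 A

P_in = P_out/η = 22.7/0.862 = 26.334 W.
I_in = P_in/V_in = 26.334/240 = 0.110 A.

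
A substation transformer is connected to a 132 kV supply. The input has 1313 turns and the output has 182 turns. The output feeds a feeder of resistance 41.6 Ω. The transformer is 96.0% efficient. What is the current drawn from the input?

V_out = 132000 × 182/1313 = 18297 V.
I_out = V_out/R = 18297/41.6 = 439.83 A.
P_out = V_out I_out = 18297 × 439.83 = 8.0476×10^6 W.
P_in = P_out/η = 8.0476×10^6/0.960 = 8.3829×10^6 W.
I_in = P_in/V_in = 8.3829×10^6/132000 = 63.5 A.

I_in ≈ 63.5 A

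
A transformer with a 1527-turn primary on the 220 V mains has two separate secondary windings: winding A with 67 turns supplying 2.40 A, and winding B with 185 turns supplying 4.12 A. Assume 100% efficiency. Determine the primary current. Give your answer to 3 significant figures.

I_p ≈ 0.604 A

V_A = 220 × 67/1527 = 9.6529 V; V_B = 220 × 185/1527 = 26.654 V.
P_out = V_A I_A + V_B I_B = 9.6529×2.40 + 26.654×4.12 = 23.167 + 109.81 = 132.98 W.
Ideal ⇒ P_in = P_out, so I_p = P_out/V_p = 132.98/220 = 0.604 A.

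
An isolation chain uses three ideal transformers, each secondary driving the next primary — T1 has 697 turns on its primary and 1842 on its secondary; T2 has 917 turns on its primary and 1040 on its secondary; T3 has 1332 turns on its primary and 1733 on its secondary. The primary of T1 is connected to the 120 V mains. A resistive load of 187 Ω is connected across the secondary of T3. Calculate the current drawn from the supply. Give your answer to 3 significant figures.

I_supply ≈ 9.76 A

Secondary of T1: V = 120.00 × 1842/697 = 317.13 V.
Secondary of T2: V = 317.13 × 1040/917 = 359.67 V.
Secondary of T3: V = 359.67 × 1733/1332 = 467.95 V.
I_load = 467.95/187 = 2.5024 A, so P_out = 467.95 × 2.5024 = 1171.0 W.
All ideal ⇒ P_in = P_out, so I_supply = 1171.0/120 = 9.76 A.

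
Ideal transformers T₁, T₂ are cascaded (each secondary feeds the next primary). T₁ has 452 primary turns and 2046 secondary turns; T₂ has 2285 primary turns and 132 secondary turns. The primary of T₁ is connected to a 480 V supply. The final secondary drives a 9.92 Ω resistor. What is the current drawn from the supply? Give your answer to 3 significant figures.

I_supply ≈ 3.31 A

After T₁: V = 480.00 × 2046/452 = 2172.7 V.
After T₂: V = 2172.7 × 132/2285 = 125.52 V.
I_load = 125.52/9.92 = 12.653 A, so P_out = 125.52 × 12.653 = 1588.1 W.
All ideal ⇒ P_in = P_out, so I_supply = 1588.1/480 = 3.31 A.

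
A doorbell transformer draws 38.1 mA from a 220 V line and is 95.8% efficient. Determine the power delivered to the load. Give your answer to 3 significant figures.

P_in = V_in I_in = 220 × 0.0381 = 8.3820 W.
P_out = η P_in = 0.958 × 8.3820 = 8.03 W.

P_out ≈ 8.03 W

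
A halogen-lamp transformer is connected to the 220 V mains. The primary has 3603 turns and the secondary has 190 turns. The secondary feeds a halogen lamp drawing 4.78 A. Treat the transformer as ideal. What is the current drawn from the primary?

For an ideal transformer I_p N_p = I_s N_s, so I_p = 4.78 × 190/3603 = 0.252 A.

I_p ≈ 0.252 A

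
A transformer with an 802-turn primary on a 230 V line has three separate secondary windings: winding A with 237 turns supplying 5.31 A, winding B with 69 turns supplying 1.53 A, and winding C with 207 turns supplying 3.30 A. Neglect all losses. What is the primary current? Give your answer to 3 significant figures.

V_A = 230 × 237/802 = 67.968 V; V_B = 230 × 69/802 = 19.788 V; V_C = 230 × 207/802 = 59.364 V.
P_out = V_A I_A + V_B I_B + V_C I_C = 67.968×5.31 + 19.788×1.53 + 59.364×3.30 = 360.91 + 30.276 + 195.90 = 587.09 W.
Ideal ⇒ P_in = P_out, so I_p = P_out/V_p = 587.09/230 = 2.55 A.

I_p ≈ 2.55 A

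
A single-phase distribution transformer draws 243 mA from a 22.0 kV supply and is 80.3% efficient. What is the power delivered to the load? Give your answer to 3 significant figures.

P_in = V_p I_p = 22000 × 0.243 = 5346.0 W.
P_out = η P_in = 0.803 × 5346.0 = 4290 W.

P_out ≈ 4290 W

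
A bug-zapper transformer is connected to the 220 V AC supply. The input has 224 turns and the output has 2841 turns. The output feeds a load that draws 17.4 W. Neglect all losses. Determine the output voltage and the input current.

V_out = V_in × N_out/N_in = 220 × 2841/224 = 2790.3 V.
I_out = P/V_out = 17.4/2790.3 = 0.0062360 A.
I_in = I_out × N_out/N_in = 0.0062360 × 2841/224 = 0.0791 A.

V_out ≈ 2790 V, I_in ≈ 0.0791 A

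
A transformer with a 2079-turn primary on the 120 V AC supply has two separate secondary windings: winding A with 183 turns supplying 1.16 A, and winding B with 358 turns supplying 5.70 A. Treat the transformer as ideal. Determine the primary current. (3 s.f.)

I_p ≈ 1.08 A

V_A = 120 × 183/2079 = 10.563 V; V_B = 120 × 358/2079 = 20.664 V.
P_out = V_A I_A + V_B I_B = 10.563×1.16 + 20.664×5.70 = 12.253 + 117.78 = 130.04 W.
Ideal ⇒ P_in = P_out, so I_p = P_out/V_p = 130.04/120 = 1.08 A.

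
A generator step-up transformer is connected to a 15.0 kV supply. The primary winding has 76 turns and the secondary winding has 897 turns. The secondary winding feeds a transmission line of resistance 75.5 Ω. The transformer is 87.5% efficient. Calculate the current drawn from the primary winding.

I_p ≈ 31600 A

V_s = 15000 × 897/76 = 177040 V.
I_s = V_s/R = 177040/75.5 = 2344.9 A.
P_out = V_s I_s = 177040 × 2344.9 = 4.1514×10^8 W.
P_in = P_out/η = 4.1514×10^8/0.875 = 4.7444×10^8 W.
I_p = P_in/V_p = 4.7444×10^8/15000 = 31600 A.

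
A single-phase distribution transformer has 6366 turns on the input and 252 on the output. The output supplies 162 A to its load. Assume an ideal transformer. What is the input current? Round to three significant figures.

For an ideal transformer I_in/I_out = N_out/N_in, so I_in = 162 × 252/6366 = 6.41 A.

I_in ≈ 6.41 A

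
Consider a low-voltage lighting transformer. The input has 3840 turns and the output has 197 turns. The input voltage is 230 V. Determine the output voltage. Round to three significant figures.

V_out ≈ 11.8 V

V_out/V_in = N_out/N_in, so V_out = 230 × 197/3840 = 11.8 V.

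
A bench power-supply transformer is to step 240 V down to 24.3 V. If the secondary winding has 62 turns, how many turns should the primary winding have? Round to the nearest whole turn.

N_p = 612 turns

N_p/N_s = V_p/V_s, so N_p = 62 × 240/24.3 = 612.3 ≈ 612 turns.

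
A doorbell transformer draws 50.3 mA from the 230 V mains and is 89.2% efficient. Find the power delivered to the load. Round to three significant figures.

P_in = V_p I_p = 230 × 0.0503 = 11.569 W.
P_out = η P_in = 0.892 × 11.569 = 10.3 W.

P_out ≈ 10.3 W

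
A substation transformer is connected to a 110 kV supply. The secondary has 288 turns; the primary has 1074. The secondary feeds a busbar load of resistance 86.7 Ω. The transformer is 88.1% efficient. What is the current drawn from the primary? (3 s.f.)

I_p ≈ 104 A

V_s = 110000 × 288/1074 = 29497 V.
I_s = V_s/R = 29497/86.7 = 340.22 A.
P_out = V_s I_s = 29497 × 340.22 = 1.0036×10^7 W.
P_in = P_out/η = 1.0036×10^7/0.881 = 1.1391×10^7 W.
I_p = P_in/V_p = 1.1391×10^7/110000 = 104 A.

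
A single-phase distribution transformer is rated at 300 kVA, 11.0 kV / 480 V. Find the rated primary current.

I_p = S/V_p = 300000/11000 = 27.3 A.

I_p ≈ 27.3 A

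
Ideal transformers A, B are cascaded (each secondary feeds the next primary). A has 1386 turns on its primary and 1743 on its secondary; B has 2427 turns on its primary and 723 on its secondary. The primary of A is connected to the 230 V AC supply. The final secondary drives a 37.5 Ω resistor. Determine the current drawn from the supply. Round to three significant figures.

Secondary of A: V = 230.00 × 1743/1386 = 289.24 V.
Secondary of B: V = 289.24 × 723/2427 = 86.165 V.
I_load = 86.165/37.5 = 2.2977 A, so P_out = 86.165 × 2.2977 = 197.98 W.
All ideal ⇒ P_in = P_out, so I_supply = 197.98/230 = 0.861 A.

I_supply ≈ 0.861 A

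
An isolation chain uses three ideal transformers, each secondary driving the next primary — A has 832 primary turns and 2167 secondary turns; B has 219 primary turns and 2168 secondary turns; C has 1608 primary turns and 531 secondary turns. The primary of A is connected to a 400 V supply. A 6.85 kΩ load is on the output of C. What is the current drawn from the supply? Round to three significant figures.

I_supply ≈ 4.23 A

Secondary of A: V = 400.00 × 2167/832 = 1041.8 V.
Secondary of B: V = 1041.8 × 2168/219 = 10314 V.
Secondary of C: V = 10314 × 531/1608 = 3405.8 V.
I_load = 3405.8/6850 = 0.49720 A, so P_out = 3405.8 × 0.49720 = 1693.4 W.
All ideal ⇒ P_in = P_out, so I_supply = 1693.4/400 = 4.23 A.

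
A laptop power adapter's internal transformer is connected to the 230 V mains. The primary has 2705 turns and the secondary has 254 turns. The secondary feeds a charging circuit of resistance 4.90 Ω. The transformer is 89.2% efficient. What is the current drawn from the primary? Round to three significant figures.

I_p ≈ 0.464 A

V_s = 230 × 254/2705 = 21.597 V.
I_s = V_s/R = 21.597/4.90 = 4.4076 A.
P_out = V_s I_s = 21.597 × 4.4076 = 95.190 W.
P_in = P_out/η = 95.190/0.892 = 106.72 W.
I_p = P_in/V_p = 106.72/230 = 0.464 A.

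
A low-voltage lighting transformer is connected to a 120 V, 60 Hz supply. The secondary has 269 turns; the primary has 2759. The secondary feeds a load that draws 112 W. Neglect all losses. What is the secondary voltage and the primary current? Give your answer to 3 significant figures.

V_s ≈ 11.7 V, I_p ≈ 0.933 A

V_s = V_p × N_s/N_p = 120 × 269/2759 = 11.700 V.
I_s = P/V_s = 112/11.700 = 9.5727 A.
I_p = I_s × N_s/N_p = 9.5727 × 269/2759 = 0.933 A.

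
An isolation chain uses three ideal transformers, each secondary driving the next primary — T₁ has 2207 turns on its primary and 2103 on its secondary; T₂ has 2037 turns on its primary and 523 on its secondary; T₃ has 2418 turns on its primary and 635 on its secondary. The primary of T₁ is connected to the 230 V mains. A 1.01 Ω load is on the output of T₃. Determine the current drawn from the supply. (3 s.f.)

I_supply ≈ 0.940 A

Secondary of T₁: V = 230.00 × 2103/2207 = 219.16 V.
Secondary of T₂: V = 219.16 × 523/2037 = 56.270 V.
Secondary of T₃: V = 56.270 × 635/2418 = 14.777 V.
I_load = 14.777/1.01 = 14.631 A, so P_out = 14.777 × 14.631 = 216.20 W.
All ideal ⇒ P_in = P_out, so I_supply = 216.20/230 = 0.940 A.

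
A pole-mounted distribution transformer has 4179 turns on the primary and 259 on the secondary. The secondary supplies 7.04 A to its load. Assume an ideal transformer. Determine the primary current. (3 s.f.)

I_p ≈ 0.436 A

For an ideal transformer I_p/I_s = N_s/N_p, so I_p = 7.04 × 259/4179 = 0.436 A.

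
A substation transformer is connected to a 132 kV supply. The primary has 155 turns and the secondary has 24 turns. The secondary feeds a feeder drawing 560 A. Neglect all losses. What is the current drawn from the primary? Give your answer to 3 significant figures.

For an ideal transformer I_p N_p = I_s N_s, so I_p = 560 × 24/155 = 86.7 A.

I_p ≈ 86.7 A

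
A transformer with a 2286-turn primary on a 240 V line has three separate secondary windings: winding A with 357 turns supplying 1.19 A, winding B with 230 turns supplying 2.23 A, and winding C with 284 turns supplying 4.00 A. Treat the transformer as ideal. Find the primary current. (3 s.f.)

V_A = 240 × 357/2286 = 37.480 V; V_B = 240 × 230/2286 = 24.147 V; V_C = 240 × 284/2286 = 29.816 V.
P_out = V_A I_A + V_B I_B + V_C I_C = 37.480×1.19 + 24.147×2.23 + 29.816×4.00 = 44.602 + 53.848 + 119.27 = 217.71 W.
Ideal ⇒ P_in = P_out, so I_p = P_out/V_p = 217.71/240 = 0.907 A.

I_p ≈ 0.907 A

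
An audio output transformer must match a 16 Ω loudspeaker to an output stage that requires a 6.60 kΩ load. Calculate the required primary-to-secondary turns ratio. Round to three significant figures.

Z_p/Z_s = (N_p/N_s)², so N_p/N_s = √(6600/16) = √412 = 20.3.

N_p/N_s ≈ 20.3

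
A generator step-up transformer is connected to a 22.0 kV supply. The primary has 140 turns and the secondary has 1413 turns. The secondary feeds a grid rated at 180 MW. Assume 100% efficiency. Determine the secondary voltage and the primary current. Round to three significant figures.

V_s = V_p × N_s/N_p = 22000 × 1413/140 = 222040 V.
I_s = P/V_s = 1.80×10^8/222040 = 810.65 A.
I_p = I_s × N_s/N_p = 810.65 × 1413/140 = 8180 A.

V_s ≈ 222000 V, I_p ≈ 8180 A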